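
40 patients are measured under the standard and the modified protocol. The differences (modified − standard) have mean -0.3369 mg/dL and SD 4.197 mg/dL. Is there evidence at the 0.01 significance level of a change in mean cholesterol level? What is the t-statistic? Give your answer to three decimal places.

H0: μ_d = 0; H1: μ_d ≠ 0 (paired t-test on the differences, two-sided).
t = d̄/(s_d/√n) = -0.3369/(4.197/√40) = -0.508
df = n − 1 = 39
Two-sided p-value ≈ 0.6145
Since p ≈ 0.6145 > α = 0.01, fail to reject H0; the data do not provide sufficient evidence against H0.

-0.508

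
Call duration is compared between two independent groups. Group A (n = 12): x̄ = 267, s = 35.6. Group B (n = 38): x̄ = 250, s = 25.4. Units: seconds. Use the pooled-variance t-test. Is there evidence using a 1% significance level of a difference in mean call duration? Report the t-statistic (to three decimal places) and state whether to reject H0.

t = 1.829; fail to reject H0

Let group 1 = group A, group 2 = group B. H0: μ_1 = μ_2; H1: μ_1 ≠ μ_2 (two-sample pooled-variance t-test, two-sided).
s_p² = [(12−1)·35.6² + (38−1)·25.4²]/(12+38−2) = 787.747
t = (267 − 250)/√[787.747·(1/12 + 1/38)] = 1.829
df = n₁ + n₂ − 2 = 48
Two-sided p-value ≈ 0.0736
Since p ≈ 0.0736 > α = 0.01, fail to reject H0; the evidence is not statistically significant.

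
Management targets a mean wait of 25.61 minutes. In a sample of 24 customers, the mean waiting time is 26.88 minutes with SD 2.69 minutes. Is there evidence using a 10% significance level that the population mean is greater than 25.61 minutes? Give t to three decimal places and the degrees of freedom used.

H0: μ = 25.61; H1: μ > 25.61 (one-sample t-test, right-tailed).
t = (x̄ − μ₀)/(s/√n) = (26.88 − 25.61)/(2.69/√24) = 2.313
df = n − 1 = 23
p-value = P(T ≥ 2.313) ≈ 0.015
Since p ≈ 0.015 < α = 0.1, reject H0; the data support H1.

t = 2.313, df = 23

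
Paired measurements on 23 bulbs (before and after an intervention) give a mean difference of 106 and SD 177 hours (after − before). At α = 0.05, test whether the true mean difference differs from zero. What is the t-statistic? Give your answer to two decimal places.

H0: μ_d = 0; H1: μ_d ≠ 0 (paired t-test on the differences, two-sided).
t = d̄/(s_d/√n) = 106/(177/√23) = 2.87
df = n − 1 = 22
Two-sided p-value ≈ 0.0089
Since p ≈ 0.0089 < α = 0.05, reject H0; the data support H1.

2.87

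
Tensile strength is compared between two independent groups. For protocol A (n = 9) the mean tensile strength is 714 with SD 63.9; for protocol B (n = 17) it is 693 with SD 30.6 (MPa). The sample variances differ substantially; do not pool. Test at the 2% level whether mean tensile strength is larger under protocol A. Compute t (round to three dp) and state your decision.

Let group 1 = protocol A, group 2 = protocol B. H0: μ_1 = μ_2; H1: μ_1 > μ_2 (Welch's two-sample t-test, right-tailed).
t = (x̄_1 − x̄_2)/√(s_1²/n_1 + s_2²/n_2) = (714 − 693)/√(63.9²/9 + 30.6²/17) = 0.931
Welch–Satterthwaite df ≈ 9.99
p-value = P(T ≥ 0.931) ≈ 0.1869
Since p ≈ 0.1869 > α = 0.02, fail to reject H0; the data do not provide sufficient evidence against H0.

t = 0.931; fail to reject H0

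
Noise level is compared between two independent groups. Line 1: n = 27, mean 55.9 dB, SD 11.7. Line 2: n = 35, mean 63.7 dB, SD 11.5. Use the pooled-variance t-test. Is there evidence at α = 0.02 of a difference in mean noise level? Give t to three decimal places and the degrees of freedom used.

Let group 1 = line 1, group 2 = line 2. H0: μ_1 = μ_2; H1: μ_1 ≠ μ_2 (two-sample pooled-variance t-test, two-sided).
s_p² = [(27−1)·11.7² + (35−1)·11.5²]/(27+35−2) = 134.261
t = (55.9 − 63.7)/√[134.261·(1/27 + 1/35)] = -2.628
df = n₁ + n₂ − 2 = 60
Two-sided p-value ≈ 0.0109
Since p ≈ 0.0109 < α = 0.02, reject H0; the data support H1.

t = -2.628, df = 60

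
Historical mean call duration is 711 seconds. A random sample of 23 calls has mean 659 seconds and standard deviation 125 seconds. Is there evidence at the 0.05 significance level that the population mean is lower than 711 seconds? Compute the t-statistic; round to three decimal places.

H0: μ = 711; H1: μ < 711 (one-sample t-test, left-tailed).
t = (x̄ − μ₀)/(s/√n) = (659 − 711)/(125/√23) = -1.995
df = n − 1 = 22
p-value = P(T ≤ -1.995) ≈ 0.029
Since p ≈ 0.029 < α = 0.05, reject H0; the data support H1.

-1.995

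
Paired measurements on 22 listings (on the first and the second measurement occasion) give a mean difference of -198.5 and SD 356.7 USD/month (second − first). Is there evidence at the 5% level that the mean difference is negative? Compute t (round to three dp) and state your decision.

t = -2.610; reject H0

H0: μ_d = 0; H1: μ_d < 0 (paired t-test on the differences, left-tailed).
t = d̄/(s_d/√n) = -198.5/(356.7/√22) = -2.610
df = n − 1 = 21
p-value = P(T ≤ -2.610) ≈ 0.0082
Since p ≈ 0.0082 < α = 0.05, reject H0; the data support H1.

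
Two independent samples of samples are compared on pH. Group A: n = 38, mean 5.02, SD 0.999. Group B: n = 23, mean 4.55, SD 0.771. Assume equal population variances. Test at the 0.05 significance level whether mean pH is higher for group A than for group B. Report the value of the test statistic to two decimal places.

Let group 1 = group A, group 2 = group B. H0: μ_1 = μ_2; H1: μ_1 > μ_2 (two-sample pooled-variance t-test, right-tailed).
s_p² = [(38−1)·0.999² + (23−1)·0.771²]/(38+23−2) = 0.847521
t = (5.02 − 4.55)/√[0.847521·(1/38 + 1/23)] = 1.93
df = n₁ + n₂ − 2 = 59
p-value = P(T ≥ 1.93) ≈ 0.0291
Since p ≈ 0.0291 < α = 0.05, reject H0; the data support H1.

1.93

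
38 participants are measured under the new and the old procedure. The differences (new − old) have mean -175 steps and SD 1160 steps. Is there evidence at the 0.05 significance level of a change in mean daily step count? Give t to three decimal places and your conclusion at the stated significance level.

t = -0.930; fail to reject H0

H0: μ_d = 0; H1: μ_d ≠ 0 (paired t-test on the differences, two-sided).
t = d̄/(s_d/√n) = -175/(1160/√38) = -0.930
df = n − 1 = 37
Two-sided p-value ≈ 0.358
Since p ≈ 0.358 > α = 0.05, fail to reject H0; the data do not provide sufficient evidence against H0.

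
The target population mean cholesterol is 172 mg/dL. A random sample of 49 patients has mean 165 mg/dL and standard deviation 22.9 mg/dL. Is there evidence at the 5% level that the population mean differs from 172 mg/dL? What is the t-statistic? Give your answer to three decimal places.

H0: μ = 172; H1: μ ≠ 172 (one-sample t-test, two-sided).
t = (x̄ − μ₀)/(s/√n) = (165 − 172)/(22.9/√49) = -2.140
df = n − 1 = 48
Two-sided p-value ≈ 0.0375
Since p ≈ 0.0375 < α = 0.05, reject H0; the evidence is statistically significant.

-2.140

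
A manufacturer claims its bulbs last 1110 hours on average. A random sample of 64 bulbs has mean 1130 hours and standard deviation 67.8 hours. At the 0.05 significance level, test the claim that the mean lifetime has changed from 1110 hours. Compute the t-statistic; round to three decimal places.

H0: μ = 1110; H1: μ ≠ 1110 (one-sample t-test, two-sided).
t = (x̄ − μ₀)/(s/√n) = (1130 − 1110)/(67.8/√64) = 2.360
df = n − 1 = 63
Two-sided p-value ≈ 0.0214
Since p ≈ 0.0214 < α = 0.05, reject H0; the evidence is statistically significant.

2.360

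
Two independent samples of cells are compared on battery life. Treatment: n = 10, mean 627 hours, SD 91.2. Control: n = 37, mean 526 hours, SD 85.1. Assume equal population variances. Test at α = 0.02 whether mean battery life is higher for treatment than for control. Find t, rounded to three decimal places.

3.282

Let group 1 = treatment, group 2 = control. H0: μ_1 = μ_2; H1: μ_1 > μ_2 (two-sample pooled-variance t-test, right-tailed).
s_p² = [(10−1)·91.2² + (37−1)·85.1²]/(10+37−2) = 7457.1
t = (627 − 526)/√[7457.1·(1/10 + 1/37)] = 3.282
df = n₁ + n₂ − 2 = 45
p-value = P(T ≥ 3.282) ≈ 0.0010
Since p ≈ 0.0010 < α = 0.02, reject H0; the data support H1.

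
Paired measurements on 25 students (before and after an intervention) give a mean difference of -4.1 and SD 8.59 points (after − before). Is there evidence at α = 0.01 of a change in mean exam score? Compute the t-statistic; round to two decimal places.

-2.39

H0: μ_d = 0; H1: μ_d ≠ 0 (paired t-test on the differences, two-sided).
t = d̄/(s_d/√n) = -4.1/(8.59/√25) = -2.39
df = n − 1 = 24
Two-sided p-value ≈ 0.0252
Since p ≈ 0.0252 > α = 0.01, fail to reject H0; the evidence is not statistically significant.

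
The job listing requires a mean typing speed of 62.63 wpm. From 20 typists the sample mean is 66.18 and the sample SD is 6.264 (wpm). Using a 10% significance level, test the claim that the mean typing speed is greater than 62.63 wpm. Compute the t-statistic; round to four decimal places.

2.5345

H0: μ = 62.63; H1: μ > 62.63 (one-sample t-test, right-tailed).
t = (x̄ − μ₀)/(s/√n) = (66.18 − 62.63)/(6.264/√20) = 2.5345
df = n − 1 = 19
p-value = P(T ≥ 2.5345) ≈ 0.0101
Since p ≈ 0.0101 < α = 0.1, reject H0; the data support H1.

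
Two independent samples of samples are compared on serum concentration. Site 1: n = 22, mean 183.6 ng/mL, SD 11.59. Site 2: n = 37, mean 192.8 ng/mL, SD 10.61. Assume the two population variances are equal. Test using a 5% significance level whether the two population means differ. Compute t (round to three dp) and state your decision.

Let group 1 = site 1, group 2 = site 2. H0: μ_1 = μ_2; H1: μ_1 ≠ μ_2 (two-sample pooled-variance t-test, two-sided).
s_p² = [(22−1)·11.59² + (37−1)·10.61²]/(22+37−2) = 120.587
t = (183.6 − 192.8)/√[120.587·(1/22 + 1/37)] = -3.112
df = n₁ + n₂ − 2 = 57
Two-sided p-value ≈ 0.0029
Since p ≈ 0.0029 < α = 0.05, reject H0; the evidence is statistically significant.

t = -3.112; reject H0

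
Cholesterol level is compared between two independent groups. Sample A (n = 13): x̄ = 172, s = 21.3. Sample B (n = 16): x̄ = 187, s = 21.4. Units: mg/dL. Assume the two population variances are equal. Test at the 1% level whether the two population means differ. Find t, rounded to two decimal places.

Let group 1 = sample A, group 2 = sample B. H0: μ_1 = μ_2; H1: μ_1 ≠ μ_2 (two-sample pooled-variance t-test, two-sided).
s_p² = [(13−1)·21.3² + (16−1)·21.4²]/(13+16−2) = 456.062
t = (172 − 187)/√[456.062·(1/13 + 1/16)] = -1.88
df = n₁ + n₂ − 2 = 27
Two-sided p-value ≈ 0.071
Since p ≈ 0.071 > α = 0.01, fail to reject H0; the evidence is not statistically significant.

-1.88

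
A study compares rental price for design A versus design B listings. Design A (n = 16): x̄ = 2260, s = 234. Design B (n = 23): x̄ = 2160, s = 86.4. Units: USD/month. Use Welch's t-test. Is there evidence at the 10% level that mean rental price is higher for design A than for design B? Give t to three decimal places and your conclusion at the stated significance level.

t = 1.634; reject H0

Let group 1 = design A, group 2 = design B. H0: μ_1 = μ_2; H1: μ_1 > μ_2 (Welch's two-sample t-test, right-tailed).
t = (x̄_1 − x̄_2)/√(s_1²/n_1 + s_2²/n_2) = (2260 − 2160)/√(234²/16 + 86.4²/23) = 1.634
Welch–Satterthwaite df ≈ 17.87
p-value = P(T ≥ 1.634) ≈ 0.060
Since p ≈ 0.060 < α = 0.1, reject H0; the evidence is statistically significant.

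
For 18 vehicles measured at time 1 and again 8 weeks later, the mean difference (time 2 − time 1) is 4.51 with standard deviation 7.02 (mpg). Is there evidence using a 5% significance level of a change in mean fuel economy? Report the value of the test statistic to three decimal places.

2.726

H0: μ_d = 0; H1: μ_d ≠ 0 (paired t-test on the differences, two-sided).
t = d̄/(s_d/√n) = 4.51/(7.02/√18) = 2.726
df = n − 1 = 17
Two-sided p-value ≈ 0.014
Since p ≈ 0.014 < α = 0.05, reject H0; the evidence is statistically significant.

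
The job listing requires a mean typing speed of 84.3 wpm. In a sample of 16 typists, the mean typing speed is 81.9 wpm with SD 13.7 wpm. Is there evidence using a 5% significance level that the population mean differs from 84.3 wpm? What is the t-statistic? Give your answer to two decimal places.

-0.70

H0: μ = 84.3; H1: μ ≠ 84.3 (one-sample t-test, two-sided).
t = (x̄ − μ₀)/(s/√n) = (81.9 − 84.3)/(13.7/√16) = -0.70
df = n − 1 = 15
Two-sided p-value ≈ 0.494
Since p ≈ 0.494 > α = 0.05, fail to reject H0; the data do not provide sufficient evidence against H0.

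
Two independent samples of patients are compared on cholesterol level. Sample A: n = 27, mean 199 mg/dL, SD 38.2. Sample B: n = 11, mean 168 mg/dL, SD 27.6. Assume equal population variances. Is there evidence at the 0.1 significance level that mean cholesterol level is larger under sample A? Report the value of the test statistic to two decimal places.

Let group 1 = sample A, group 2 = sample B. H0: μ_1 = μ_2; H1: μ_1 > μ_2 (two-sample pooled-variance t-test, right-tailed).
s_p² = [(27−1)·38.2² + (11−1)·27.6²]/(27+11−2) = 1265.5
t = (199 − 168)/√[1265.5·(1/27 + 1/11)] = 2.44
df = n₁ + n₂ − 2 = 36
p-value = P(T ≥ 2.44) ≈ 0.010
Since p ≈ 0.010 < α = 0.1, reject H0; the data support H1.

2.44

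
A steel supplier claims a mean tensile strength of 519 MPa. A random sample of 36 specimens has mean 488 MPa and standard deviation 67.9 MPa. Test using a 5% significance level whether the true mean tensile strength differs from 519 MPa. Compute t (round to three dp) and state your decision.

t = -2.739; reject H0

H0: μ = 519; H1: μ ≠ 519 (one-sample t-test, two-sided).
t = (x̄ − μ₀)/(s/√n) = (488 − 519)/(67.9/√36) = -2.739
df = n − 1 = 35
Two-sided p-value ≈ 0.010
Since p ≈ 0.010 < α = 0.05, reject H0; the data support H1.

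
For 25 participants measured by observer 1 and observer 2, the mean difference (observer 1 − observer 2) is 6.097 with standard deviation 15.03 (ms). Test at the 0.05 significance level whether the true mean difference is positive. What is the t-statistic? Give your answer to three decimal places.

H0: μ_d = 0; H1: μ_d > 0 (paired t-test on the differences, right-tailed).
t = d̄/(s_d/√n) = 6.097/(15.03/√25) = 2.028
df = n − 1 = 24
p-value = P(T ≥ 2.028) ≈ 0.027
Since p ≈ 0.027 < α = 0.05, reject H0; the evidence is statistically significant.

2.028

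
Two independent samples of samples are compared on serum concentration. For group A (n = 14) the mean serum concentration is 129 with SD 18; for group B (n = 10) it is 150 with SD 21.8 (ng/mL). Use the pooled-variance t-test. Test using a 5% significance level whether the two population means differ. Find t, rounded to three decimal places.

Let group 1 = group A, group 2 = group B. H0: μ_1 = μ_2; H1: μ_1 ≠ μ_2 (two-sample pooled-variance t-test, two-sided).
s_p² = [(14−1)·18² + (10−1)·21.8²]/(14+10−2) = 385.871
t = (129 − 150)/√[385.871·(1/14 + 1/10)] = -2.582
df = n₁ + n₂ − 2 = 22
Two-sided p-value ≈ 0.017
Since p ≈ 0.017 < α = 0.05, reject H0; the data support H1.

-2.582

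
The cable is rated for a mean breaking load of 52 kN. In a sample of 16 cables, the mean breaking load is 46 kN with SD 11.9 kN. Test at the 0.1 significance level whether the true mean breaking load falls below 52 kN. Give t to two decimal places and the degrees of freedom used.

t = -2.02, df = 15

H0: μ = 52; H1: μ < 52 (one-sample t-test, left-tailed).
t = (x̄ − μ₀)/(s/√n) = (46 − 52)/(11.9/√16) = -2.02
df = n − 1 = 15
p-value = P(T ≤ -2.02) ≈ 0.0310
Since p ≈ 0.0310 < α = 0.1, reject H0; the data support H1.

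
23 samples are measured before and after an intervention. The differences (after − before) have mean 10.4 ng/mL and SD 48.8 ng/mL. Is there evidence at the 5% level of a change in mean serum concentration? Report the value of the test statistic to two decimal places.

1.02

H0: μ_d = 0; H1: μ_d ≠ 0 (paired t-test on the differences, two-sided).
t = d̄/(s_d/√n) = 10.4/(48.8/√23) = 1.02
df = n − 1 = 22
Two-sided p-value ≈ 0.3179
Since p ≈ 0.3179 > α = 0.05, fail to reject H0; the evidence is not statistically significant.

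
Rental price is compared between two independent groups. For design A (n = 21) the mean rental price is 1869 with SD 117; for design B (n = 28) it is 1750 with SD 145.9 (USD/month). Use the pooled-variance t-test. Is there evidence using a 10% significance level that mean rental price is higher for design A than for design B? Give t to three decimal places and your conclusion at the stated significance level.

t = 3.068; reject H0

Let group 1 = design A, group 2 = design B. H0: μ_1 = μ_2; H1: μ_1 > μ_2 (two-sample pooled-variance t-test, right-tailed).
s_p² = [(21−1)·117² + (28−1)·145.9²]/(21+28−2) = 18053.7
t = (1869 − 1750)/√[18053.7·(1/21 + 1/28)] = 3.068
df = n₁ + n₂ − 2 = 47
p-value = P(T ≥ 3.068) ≈ 0.002
Since p ≈ 0.002 < α = 0.1, reject H0; the data support H1.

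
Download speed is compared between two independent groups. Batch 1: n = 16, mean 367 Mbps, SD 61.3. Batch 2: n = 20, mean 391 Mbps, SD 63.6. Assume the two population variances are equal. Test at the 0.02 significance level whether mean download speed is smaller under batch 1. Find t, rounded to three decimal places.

-1.143

Let group 1 = batch 1, group 2 = batch 2. H0: μ_1 = μ_2; H1: μ_1 < μ_2 (two-sample pooled-variance t-test, left-tailed).
s_p² = [(16−1)·61.3² + (20−1)·63.6²]/(16+20−2) = 3918.22
t = (367 − 391)/√[3918.22·(1/16 + 1/20)] = -1.143
df = n₁ + n₂ − 2 = 34
p-value = P(T ≤ -1.143) ≈ 0.130
Since p ≈ 0.130 > α = 0.02, fail to reject H0; the data do not provide sufficient evidence against H0.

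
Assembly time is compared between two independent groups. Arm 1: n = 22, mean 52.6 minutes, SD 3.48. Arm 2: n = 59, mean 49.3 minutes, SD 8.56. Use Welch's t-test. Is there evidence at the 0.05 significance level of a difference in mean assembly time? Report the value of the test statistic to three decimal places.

2.465

Let group 1 = arm 1, group 2 = arm 2. H0: μ_1 = μ_2; H1: μ_1 ≠ μ_2 (Welch's two-sample t-test, two-sided).
t = (x̄_1 − x̄_2)/√(s_1²/n_1 + s_2²/n_2) = (52.6 − 49.3)/√(3.48²/22 + 8.56²/59) = 2.465
Welch–Satterthwaite df ≈ 78.32
Two-sided p-value ≈ 0.0159
Since p ≈ 0.0159 < α = 0.05, reject H0; the evidence is statistically significant.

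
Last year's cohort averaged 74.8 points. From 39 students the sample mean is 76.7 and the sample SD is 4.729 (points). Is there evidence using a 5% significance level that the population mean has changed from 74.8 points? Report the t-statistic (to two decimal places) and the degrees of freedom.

t = 2.51, df = 38

H0: μ = 74.8; H1: μ ≠ 74.8 (one-sample t-test, two-sided).
t = (x̄ − μ₀)/(s/√n) = (76.7 − 74.8)/(4.729/√39) = 2.51
df = n − 1 = 38
Two-sided p-value ≈ 0.016
Since p ≈ 0.016 < α = 0.05, reject H0; the evidence is statistically significant.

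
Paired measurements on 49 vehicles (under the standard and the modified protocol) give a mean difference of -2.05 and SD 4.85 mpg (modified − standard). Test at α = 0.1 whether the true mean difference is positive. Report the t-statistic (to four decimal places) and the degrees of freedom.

H0: μ_d = 0; H1: μ_d > 0 (paired t-test on the differences, right-tailed).
t = d̄/(s_d/√n) = -2.05/(4.85/√49) = -2.9588
df = n − 1 = 48
p-value = P(T ≥ -2.9588) ≈ 0.998
Since p ≈ 0.998 > α = 0.1, fail to reject H0; the data do not provide sufficient evidence against H0.

t = -2.9588, df = 48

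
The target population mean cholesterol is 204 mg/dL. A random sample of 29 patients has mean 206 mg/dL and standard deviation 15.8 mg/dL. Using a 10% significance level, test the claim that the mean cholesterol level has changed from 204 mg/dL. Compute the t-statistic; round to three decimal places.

H0: μ = 204; H1: μ ≠ 204 (one-sample t-test, two-sided).
t = (x̄ − μ₀)/(s/√n) = (206 − 204)/(15.8/√29) = 0.682
df = n − 1 = 28
Two-sided p-value ≈ 0.501
Since p ≈ 0.501 > α = 0.1, fail to reject H0; the data do not provide sufficient evidence against H0.

0.682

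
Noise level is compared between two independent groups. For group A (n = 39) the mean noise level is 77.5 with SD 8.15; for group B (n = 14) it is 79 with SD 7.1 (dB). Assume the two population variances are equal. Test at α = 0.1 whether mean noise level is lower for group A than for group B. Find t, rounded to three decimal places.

Let group 1 = group A, group 2 = group B. H0: μ_1 = μ_2; H1: μ_1 < μ_2 (two-sample pooled-variance t-test, left-tailed).
s_p² = [(39−1)·8.15² + (14−1)·7.1²]/(39+14−2) = 62.3409
t = (77.5 − 79)/√[62.3409·(1/39 + 1/14)] = -0.610
df = n₁ + n₂ − 2 = 51
p-value = P(T ≤ -0.610) ≈ 0.272
Since p ≈ 0.272 > α = 0.1, fail to reject H0; the data do not provide sufficient evidence against H0.

-0.610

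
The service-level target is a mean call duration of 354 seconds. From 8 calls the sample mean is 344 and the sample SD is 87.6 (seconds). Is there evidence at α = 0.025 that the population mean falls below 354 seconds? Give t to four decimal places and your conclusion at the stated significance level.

H0: μ = 354; H1: μ < 354 (one-sample t-test, left-tailed).
t = (x̄ − μ₀)/(s/√n) = (344 − 354)/(87.6/√8) = -0.3229
df = n − 1 = 7
p-value = P(T ≤ -0.3229) ≈ 0.378
Since p ≈ 0.378 > α = 0.025, fail to reject H0; the evidence is not statistically significant.

t = -0.3229; fail to reject H0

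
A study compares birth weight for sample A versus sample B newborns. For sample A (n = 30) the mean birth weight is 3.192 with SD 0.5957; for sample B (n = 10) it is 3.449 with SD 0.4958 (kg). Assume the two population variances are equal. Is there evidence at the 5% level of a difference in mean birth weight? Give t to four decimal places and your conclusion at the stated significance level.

Let group 1 = sample A, group 2 = sample B. H0: μ_1 = μ_2; H1: μ_1 ≠ μ_2 (two-sample pooled-variance t-test, two-sided).
s_p² = [(30−1)·0.5957² + (10−1)·0.4958²]/(30+10−2) = 0.329033
t = (3.192 − 3.449)/√[0.329033·(1/30 + 1/10)] = -1.2270
df = n₁ + n₂ − 2 = 38
Two-sided p-value ≈ 0.227
Since p ≈ 0.227 > α = 0.05, fail to reject H0; the evidence is not statistically significant.

t = -1.2270; fail to reject H0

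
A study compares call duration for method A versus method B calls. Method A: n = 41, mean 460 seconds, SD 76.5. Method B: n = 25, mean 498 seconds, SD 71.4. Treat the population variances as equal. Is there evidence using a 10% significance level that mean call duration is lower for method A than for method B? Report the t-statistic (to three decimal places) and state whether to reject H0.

t = -2.007; reject H0

Let group 1 = method A, group 2 = method B. H0: μ_1 = μ_2; H1: μ_1 < μ_2 (two-sample pooled-variance t-test, left-tailed).
s_p² = [(41−1)·76.5² + (25−1)·71.4²]/(41+25−2) = 5569.39
t = (460 − 498)/√[5569.39·(1/41 + 1/25)] = -2.007
df = n₁ + n₂ − 2 = 64
p-value = P(T ≤ -2.007) ≈ 0.025
Since p ≈ 0.025 < α = 0.1, reject H0; the evidence is statistically significant.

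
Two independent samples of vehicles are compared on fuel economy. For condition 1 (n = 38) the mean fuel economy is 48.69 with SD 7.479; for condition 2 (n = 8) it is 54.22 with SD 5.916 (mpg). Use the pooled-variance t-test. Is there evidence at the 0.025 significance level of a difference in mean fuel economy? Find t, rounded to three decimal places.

-1.960

Let group 1 = condition 1, group 2 = condition 2. H0: μ_1 = μ_2; H1: μ_1 ≠ μ_2 (two-sample pooled-variance t-test, two-sided).
s_p² = [(38−1)·7.479² + (8−1)·5.916²]/(38+8−2) = 52.6047
t = (48.69 − 54.22)/√[52.6047·(1/38 + 1/8)] = -1.960
df = n₁ + n₂ − 2 = 44
Two-sided p-value ≈ 0.056
Since p ≈ 0.056 > α = 0.025, fail to reject H0; the evidence is not statistically significant.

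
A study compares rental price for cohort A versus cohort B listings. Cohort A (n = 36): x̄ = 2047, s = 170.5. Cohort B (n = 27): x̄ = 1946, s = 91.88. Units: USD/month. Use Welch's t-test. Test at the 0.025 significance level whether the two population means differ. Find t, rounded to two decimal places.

3.02

Let group 1 = cohort A, group 2 = cohort B. H0: μ_1 = μ_2; H1: μ_1 ≠ μ_2 (Welch's two-sample t-test, two-sided).
t = (x̄_1 − x̄_2)/√(s_1²/n_1 + s_2²/n_2) = (2047 − 1946)/√(170.5²/36 + 91.88²/27) = 3.02
Welch–Satterthwaite df ≈ 56.04
Two-sided p-value ≈ 0.004
Since p ≈ 0.004 < α = 0.025, reject H0; the data support H1.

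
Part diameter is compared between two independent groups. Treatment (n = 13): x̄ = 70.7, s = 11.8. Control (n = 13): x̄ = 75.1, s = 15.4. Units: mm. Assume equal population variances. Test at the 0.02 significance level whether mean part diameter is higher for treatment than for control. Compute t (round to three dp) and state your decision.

t = -0.818; fail to reject H0

Let group 1 = treatment, group 2 = control. H0: μ_1 = μ_2; H1: μ_1 > μ_2 (two-sample pooled-variance t-test, right-tailed).
s_p² = [(13−1)·11.8² + (13−1)·15.4²]/(13+13−2) = 188.2
t = (70.7 − 75.1)/√[188.2·(1/13 + 1/13)] = -0.818
df = n₁ + n₂ − 2 = 24
p-value = P(T ≥ -0.818) ≈ 0.7892
Since p ≈ 0.7892 > α = 0.02, fail to reject H0; the evidence is not statistically significant.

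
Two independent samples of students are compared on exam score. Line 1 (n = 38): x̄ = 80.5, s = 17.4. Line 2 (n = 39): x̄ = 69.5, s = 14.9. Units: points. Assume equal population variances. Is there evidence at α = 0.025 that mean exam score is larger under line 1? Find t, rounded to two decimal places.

Let group 1 = line 1, group 2 = line 2. H0: μ_1 = μ_2; H1: μ_1 > μ_2 (two-sample pooled-variance t-test, right-tailed).
s_p² = [(38−1)·17.4² + (39−1)·14.9²]/(38+39−2) = 261.847
t = (80.5 − 69.5)/√[261.847·(1/38 + 1/39)] = 2.98
df = n₁ + n₂ − 2 = 75
p-value = P(T ≥ 2.98) ≈ 0.0019
Since p ≈ 0.0019 < α = 0.025, reject H0; the evidence is statistically significant.

2.98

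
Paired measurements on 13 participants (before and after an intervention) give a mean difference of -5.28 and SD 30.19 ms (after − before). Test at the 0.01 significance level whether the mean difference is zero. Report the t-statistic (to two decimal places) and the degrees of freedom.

t = -0.63, df = 12

H0: μ_d = 0; H1: μ_d ≠ 0 (paired t-test on the differences, two-sided).
t = d̄/(s_d/√n) = -5.28/(30.19/√13) = -0.63
df = n − 1 = 12
Two-sided p-value ≈ 0.540
Since p ≈ 0.540 > α = 0.01, fail to reject H0; the data do not provide sufficient evidence against H0.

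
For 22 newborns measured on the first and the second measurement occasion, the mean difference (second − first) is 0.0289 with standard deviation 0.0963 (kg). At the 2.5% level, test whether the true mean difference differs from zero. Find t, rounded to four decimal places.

1.4076

H0: μ_d = 0; H1: μ_d ≠ 0 (paired t-test on the differences, two-sided).
t = d̄/(s_d/√n) = 0.0289/(0.0963/√22) = 1.4076
df = n − 1 = 21
Two-sided p-value ≈ 0.174
Since p ≈ 0.174 > α = 0.025, fail to reject H0; the evidence is not statistically significant.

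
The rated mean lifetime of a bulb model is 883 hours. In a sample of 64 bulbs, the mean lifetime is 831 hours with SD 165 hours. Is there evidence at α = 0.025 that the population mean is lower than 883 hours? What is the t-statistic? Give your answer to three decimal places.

-2.521

H0: μ = 883; H1: μ < 883 (one-sample t-test, left-tailed).
t = (x̄ − μ₀)/(s/√n) = (831 − 883)/(165/√64) = -2.521
df = n − 1 = 63
p-value = P(T ≤ -2.521) ≈ 0.007
Since p ≈ 0.007 < α = 0.025, reject H0; the data support H1.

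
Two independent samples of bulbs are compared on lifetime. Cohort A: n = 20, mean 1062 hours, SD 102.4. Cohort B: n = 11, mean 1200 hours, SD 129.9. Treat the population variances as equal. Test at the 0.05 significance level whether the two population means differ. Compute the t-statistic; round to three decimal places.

-3.264

Let group 1 = cohort A, group 2 = cohort B. H0: μ_1 = μ_2; H1: μ_1 ≠ μ_2 (two-sample pooled-variance t-test, two-sided).
s_p² = [(20−1)·102.4² + (11−1)·129.9²]/(20+11−2) = 12688.6
t = (1062 − 1200)/√[12688.6·(1/20 + 1/11)] = -3.264
df = n₁ + n₂ − 2 = 29
Two-sided p-value ≈ 0.003
Since p ≈ 0.003 < α = 0.05, reject H0; the data support H1.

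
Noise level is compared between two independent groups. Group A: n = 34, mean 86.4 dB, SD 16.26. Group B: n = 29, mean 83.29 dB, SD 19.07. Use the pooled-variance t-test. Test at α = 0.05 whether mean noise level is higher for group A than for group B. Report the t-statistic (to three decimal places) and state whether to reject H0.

Let group 1 = group A, group 2 = group B. H0: μ_1 = μ_2; H1: μ_1 > μ_2 (two-sample pooled-variance t-test, right-tailed).
s_p² = [(34−1)·16.26² + (29−1)·19.07²]/(34+29−2) = 309.958
t = (86.4 − 83.29)/√[309.958·(1/34 + 1/29)] = 0.699
df = n₁ + n₂ − 2 = 61
p-value = P(T ≥ 0.699) ≈ 0.2437
Since p ≈ 0.2437 > α = 0.05, fail to reject H0; the data do not provide sufficient evidence against H0.

t = 0.699; fail to reject H0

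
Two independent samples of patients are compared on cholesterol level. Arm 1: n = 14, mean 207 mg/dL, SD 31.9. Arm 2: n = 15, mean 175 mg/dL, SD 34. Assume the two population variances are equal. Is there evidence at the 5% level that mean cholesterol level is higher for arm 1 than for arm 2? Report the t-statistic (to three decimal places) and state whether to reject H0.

t = 2.609; reject H0

Let group 1 = arm 1, group 2 = arm 2. H0: μ_1 = μ_2; H1: μ_1 > μ_2 (two-sample pooled-variance t-test, right-tailed).
s_p² = [(14−1)·31.9² + (15−1)·34²]/(14+15−2) = 1089.37
t = (207 − 175)/√[1089.37·(1/14 + 1/15)] = 2.609
df = n₁ + n₂ − 2 = 27
p-value = P(T ≥ 2.609) ≈ 0.007
Since p ≈ 0.007 < α = 0.05, reject H0; the evidence is statistically significant.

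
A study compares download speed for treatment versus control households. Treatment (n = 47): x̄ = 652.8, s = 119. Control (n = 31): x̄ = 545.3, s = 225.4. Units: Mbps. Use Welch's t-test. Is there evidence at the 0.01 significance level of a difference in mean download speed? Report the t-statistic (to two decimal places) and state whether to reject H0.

t = 2.44; fail to reject H0

Let group 1 = treatment, group 2 = control. H0: μ_1 = μ_2; H1: μ_1 ≠ μ_2 (Welch's two-sample t-test, two-sided).
t = (x̄_1 − x̄_2)/√(s_1²/n_1 + s_2²/n_2) = (652.8 − 545.3)/√(119²/47 + 225.4²/31) = 2.44
Welch–Satterthwaite df ≈ 41.14
Two-sided p-value ≈ 0.0191
Since p ≈ 0.0191 > α = 0.01, fail to reject H0; the evidence is not statistically significant.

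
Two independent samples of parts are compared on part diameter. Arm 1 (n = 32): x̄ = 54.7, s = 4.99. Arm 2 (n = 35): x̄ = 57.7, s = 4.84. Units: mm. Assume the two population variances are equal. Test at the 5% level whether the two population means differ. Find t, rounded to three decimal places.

Let group 1 = arm 1, group 2 = arm 2. H0: μ_1 = μ_2; H1: μ_1 ≠ μ_2 (two-sample pooled-variance t-test, two-sided).
s_p² = [(32−1)·4.99² + (35−1)·4.84²]/(32+35−2) = 24.1288
t = (54.7 − 57.7)/√[24.1288·(1/32 + 1/35)] = -2.497
df = n₁ + n₂ − 2 = 65
Two-sided p-value ≈ 0.015
Since p ≈ 0.015 < α = 0.05, reject H0; the data support H1.

-2.497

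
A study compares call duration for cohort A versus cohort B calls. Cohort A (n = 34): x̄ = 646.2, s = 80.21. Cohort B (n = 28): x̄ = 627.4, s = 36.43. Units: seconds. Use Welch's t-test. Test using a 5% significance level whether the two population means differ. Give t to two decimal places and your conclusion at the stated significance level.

Let group 1 = cohort A, group 2 = cohort B. H0: μ_1 = μ_2; H1: μ_1 ≠ μ_2 (Welch's two-sample t-test, two-sided).
t = (x̄_1 − x̄_2)/√(s_1²/n_1 + s_2²/n_2) = (646.2 − 627.4)/√(80.21²/34 + 36.43²/28) = 1.22
Welch–Satterthwaite df ≈ 47.93
Two-sided p-value ≈ 0.228
Since p ≈ 0.228 > α = 0.05, fail to reject H0; the evidence is not statistically significant.

t = 1.22; fail to reject H0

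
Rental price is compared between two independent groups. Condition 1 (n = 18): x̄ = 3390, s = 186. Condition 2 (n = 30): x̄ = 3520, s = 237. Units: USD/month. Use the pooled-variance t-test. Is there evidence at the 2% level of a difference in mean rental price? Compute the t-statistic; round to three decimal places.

-1.986

Let group 1 = condition 1, group 2 = condition 2. H0: μ_1 = μ_2; H1: μ_1 ≠ μ_2 (two-sample pooled-variance t-test, two-sided).
s_p² = [(18−1)·186² + (30−1)·237²]/(18+30−2) = 48196.4
t = (3390 − 3520)/√[48196.4·(1/18 + 1/30)] = -1.986
df = n₁ + n₂ − 2 = 46
Two-sided p-value ≈ 0.053
Since p ≈ 0.053 > α = 0.02, fail to reject H0; the data do not provide sufficient evidence against H0.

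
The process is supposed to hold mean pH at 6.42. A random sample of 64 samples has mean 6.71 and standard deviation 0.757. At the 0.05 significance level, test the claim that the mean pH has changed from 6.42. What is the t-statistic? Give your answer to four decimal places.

3.0647

H0: μ = 6.42; H1: μ ≠ 6.42 (one-sample t-test, two-sided).
t = (x̄ − μ₀)/(s/√n) = (6.71 − 6.42)/(0.757/√64) = 3.0647
df = n − 1 = 63
Two-sided p-value ≈ 0.0032
Since p ≈ 0.0032 < α = 0.05, reject H0; the data support H1.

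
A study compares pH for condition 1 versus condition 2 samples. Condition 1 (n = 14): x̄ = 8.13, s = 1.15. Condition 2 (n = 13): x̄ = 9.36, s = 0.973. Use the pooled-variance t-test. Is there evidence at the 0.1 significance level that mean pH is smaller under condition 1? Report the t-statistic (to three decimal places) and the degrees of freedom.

Let group 1 = condition 1, group 2 = condition 2. H0: μ_1 = μ_2; H1: μ_1 < μ_2 (two-sample pooled-variance t-test, left-tailed).
s_p² = [(14−1)·1.15² + (13−1)·0.973²]/(14+13−2) = 1.14213
t = (8.13 − 9.36)/√[1.14213·(1/14 + 1/13)] = -2.988
df = n₁ + n₂ − 2 = 25
p-value = P(T ≤ -2.988) ≈ 0.003
Since p ≈ 0.003 < α = 0.1, reject H0; the data support H1.

t = -2.988, df = 25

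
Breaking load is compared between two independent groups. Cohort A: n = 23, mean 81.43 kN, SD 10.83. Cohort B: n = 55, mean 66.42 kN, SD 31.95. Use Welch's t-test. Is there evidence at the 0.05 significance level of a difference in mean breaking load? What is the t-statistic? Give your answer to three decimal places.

3.086

Let group 1 = cohort A, group 2 = cohort B. H0: μ_1 = μ_2; H1: μ_1 ≠ μ_2 (Welch's two-sample t-test, two-sided).
t = (x̄_1 − x̄_2)/√(s_1²/n_1 + s_2²/n_2) = (81.43 − 66.42)/√(10.83²/23 + 31.95²/55) = 3.086
Welch–Satterthwaite df ≈ 74.03
Two-sided p-value ≈ 0.0029
Since p ≈ 0.0029 < α = 0.05, reject H0; the evidence is statistically significant.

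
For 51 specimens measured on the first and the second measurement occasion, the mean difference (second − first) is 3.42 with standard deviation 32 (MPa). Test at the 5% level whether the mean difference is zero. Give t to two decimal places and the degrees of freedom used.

t = 0.76, df = 50

H0: μ_d = 0; H1: μ_d ≠ 0 (paired t-test on the differences, two-sided).
t = d̄/(s_d/√n) = 3.42/(32/√51) = 0.76
df = n − 1 = 50
Two-sided p-value ≈ 0.4489
Since p ≈ 0.4489 > α = 0.05, fail to reject H0; the evidence is not statistically significant.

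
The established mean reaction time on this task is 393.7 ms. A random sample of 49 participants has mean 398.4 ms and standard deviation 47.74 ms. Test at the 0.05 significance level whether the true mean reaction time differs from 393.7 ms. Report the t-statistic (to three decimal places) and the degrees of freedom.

t = 0.689, df = 48

H0: μ = 393.7; H1: μ ≠ 393.7 (one-sample t-test, two-sided).
t = (x̄ − μ₀)/(s/√n) = (398.4 − 393.7)/(47.74/√49) = 0.689
df = n − 1 = 48
Two-sided p-value ≈ 0.4940
Since p ≈ 0.4940 > α = 0.05, fail to reject H0; the data do not provide sufficient evidence against H0.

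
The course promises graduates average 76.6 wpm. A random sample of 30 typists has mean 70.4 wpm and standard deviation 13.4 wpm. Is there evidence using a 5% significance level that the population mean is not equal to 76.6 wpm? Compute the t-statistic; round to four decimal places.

H0: μ = 76.6; H1: μ ≠ 76.6 (one-sample t-test, two-sided).
t = (x̄ − μ₀)/(s/√n) = (70.4 − 76.6)/(13.4/√30) = -2.5342
df = n − 1 = 29
Two-sided p-value ≈ 0.017
Since p ≈ 0.017 < α = 0.05, reject H0; the evidence is statistically significant.

-2.5342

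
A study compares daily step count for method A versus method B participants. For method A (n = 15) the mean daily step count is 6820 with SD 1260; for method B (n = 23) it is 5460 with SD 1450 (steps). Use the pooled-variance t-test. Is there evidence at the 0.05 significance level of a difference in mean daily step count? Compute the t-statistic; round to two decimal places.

2.97

Let group 1 = method A, group 2 = method B. H0: μ_1 = μ_2; H1: μ_1 ≠ μ_2 (two-sample pooled-variance t-test, two-sided).
s_p² = [(15−1)·1260² + (23−1)·1450²]/(15+23−2) = 1902260
t = (6820 − 5460)/√[1902260·(1/15 + 1/23)] = 2.97
df = n₁ + n₂ − 2 = 36
Two-sided p-value ≈ 0.005
Since p ≈ 0.005 < α = 0.05, reject H0; the data support H1.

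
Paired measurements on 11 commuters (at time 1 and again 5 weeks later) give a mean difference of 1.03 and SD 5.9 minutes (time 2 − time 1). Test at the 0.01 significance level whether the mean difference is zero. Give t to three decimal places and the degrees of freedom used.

H0: μ_d = 0; H1: μ_d ≠ 0 (paired t-test on the differences, two-sided).
t = d̄/(s_d/√n) = 1.03/(5.9/√11) = 0.579
df = n − 1 = 10
Two-sided p-value ≈ 0.5754
Since p ≈ 0.5754 > α = 0.01, fail to reject H0; the evidence is not statistically significant.

t = 0.579, df = 10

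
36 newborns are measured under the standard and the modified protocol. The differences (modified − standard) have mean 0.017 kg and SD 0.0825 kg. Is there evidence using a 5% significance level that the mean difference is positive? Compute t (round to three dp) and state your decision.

H0: μ_d = 0; H1: μ_d > 0 (paired t-test on the differences, right-tailed).
t = d̄/(s_d/√n) = 0.017/(0.0825/√36) = 1.236
df = n − 1 = 35
p-value = P(T ≥ 1.236) ≈ 0.1123
Since p ≈ 0.1123 > α = 0.05, fail to reject H0; the evidence is not statistically significant.

t = 1.236; fail to reject H0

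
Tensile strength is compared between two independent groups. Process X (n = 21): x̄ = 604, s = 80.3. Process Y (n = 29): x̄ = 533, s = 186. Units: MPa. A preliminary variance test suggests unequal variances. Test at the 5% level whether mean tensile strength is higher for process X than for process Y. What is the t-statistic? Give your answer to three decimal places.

Let group 1 = process X, group 2 = process Y. H0: μ_1 = μ_2; H1: μ_1 > μ_2 (Welch's two-sample t-test, right-tailed).
t = (x̄_1 − x̄_2)/√(s_1²/n_1 + s_2²/n_2) = (604 − 533)/√(80.3²/21 + 186²/29) = 1.833
Welch–Satterthwaite df ≈ 40.51
p-value = P(T ≥ 1.833) ≈ 0.0371
Since p ≈ 0.0371 < α = 0.05, reject H0; the data support H1.

1.833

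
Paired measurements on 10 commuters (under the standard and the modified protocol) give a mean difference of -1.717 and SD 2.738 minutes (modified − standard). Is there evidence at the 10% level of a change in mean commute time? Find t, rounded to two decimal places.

-1.98

H0: μ_d = 0; H1: μ_d ≠ 0 (paired t-test on the differences, two-sided).
t = d̄/(s_d/√n) = -1.717/(2.738/√10) = -1.98
df = n − 1 = 9
Two-sided p-value ≈ 0.079
Since p ≈ 0.079 < α = 0.1, reject H0; the data support H1.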